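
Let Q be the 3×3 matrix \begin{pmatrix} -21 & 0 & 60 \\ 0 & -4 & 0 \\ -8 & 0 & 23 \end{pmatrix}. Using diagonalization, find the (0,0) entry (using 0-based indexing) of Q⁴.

-399

Characteristic polynomial: r^3 + 2r^2 - 11r - 12 = (r - 3)(r + 1)(r + 4), so the eigenvalues are -4, -1, 3.
r=3: eigenvector (-5, 0, -2).
r=-4: eigenvector (0, 1, 0).
r=-1: eigenvector (3, 0, 1).
P = [[-5, 0, 3], [0, 1, 0], [-2, 0, 1]], D = diag(3, -4, -1), P⁻¹ = [[1, 0, -3], [0, 1, 0], [2, 0, -5]].
Q⁴ = P·diag(81, 256, 1)·P⁻¹ = [[-399, 0, 1200], [0, 256, 0], [-160, 0, 481]].
The requested entry is -399.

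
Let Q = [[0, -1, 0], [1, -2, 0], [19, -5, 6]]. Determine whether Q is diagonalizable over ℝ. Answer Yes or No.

No

Characteristic polynomial: p(t) = t^3 - 4t^2 - 11t - 6 = (t - 6)(t + 1)^2.
t = -1 has algebraic multiplicity 2; rank(Q + 1I) = 2, so geometric multiplicity = 1.
Geometric multiplicity < algebraic multiplicity, so Q is not diagonalizable.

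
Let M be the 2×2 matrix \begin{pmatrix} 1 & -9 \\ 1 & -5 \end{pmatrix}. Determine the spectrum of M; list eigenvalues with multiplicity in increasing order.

-2, -2

Characteristic polynomial: p(t) = t^2 + 4t + 4 = (t + 2)^2.
Roots (with multiplicity): -2, -2.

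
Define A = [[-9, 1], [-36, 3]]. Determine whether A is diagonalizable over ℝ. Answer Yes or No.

Characteristic polynomial: p(t) = t^2 + 6t + 9 = (t + 3)^2.
t = -3 has algebraic multiplicity 2; rank(A + 3I) = 1, so geometric multiplicity = 1.
Geometric multiplicity < algebraic multiplicity, so A is not diagonalizable.

No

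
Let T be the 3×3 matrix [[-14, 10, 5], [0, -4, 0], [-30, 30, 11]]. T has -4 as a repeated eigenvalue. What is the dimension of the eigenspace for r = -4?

2

T + 4I = [[-10, 10, 5], [0, 0, 0], [-30, 30, 15]].
This matrix has rank 1, so its null space has dimension 3 − 1 = 2.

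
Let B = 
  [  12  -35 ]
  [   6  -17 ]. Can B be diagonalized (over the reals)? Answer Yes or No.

Yes

Characteristic polynomial: p(r) = r^2 + 5r + 6 = (r + 2)(r + 3).
All 2 eigenvalues are distinct, so B is diagonalizable.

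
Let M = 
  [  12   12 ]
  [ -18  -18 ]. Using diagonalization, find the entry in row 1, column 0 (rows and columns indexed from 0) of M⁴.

Characteristic polynomial: t^2 + 6t = t(t + 6), so the eigenvalues are -6, 0.
t=0: eigenvector (1, -1).
t=-6: eigenvector (-2, 3).
P = [[1, -2], [-1, 3]], D = diag(0, -6), P⁻¹ = [[3, 2], [1, 1]].
M⁴ = P·diag(0, 1296)·P⁻¹ = [[-2592, -2592], [3888, 3888]].
The requested entry is 3888.

3888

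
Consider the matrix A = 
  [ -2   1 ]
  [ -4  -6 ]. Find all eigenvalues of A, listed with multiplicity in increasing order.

Characteristic polynomial: p(μ) = μ^2 + 8μ + 16 = (μ + 4)^2.
Roots (with multiplicity): -4, -4.

-4, -4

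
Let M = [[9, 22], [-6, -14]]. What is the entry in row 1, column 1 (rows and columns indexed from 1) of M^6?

-7251

Characteristic polynomial: λ^2 + 5λ + 6 = (λ + 2)(λ + 3), so the eigenvalues are -3, -2.
λ=-3: eigenvector (-11, 6).
λ=-2: eigenvector (-2, 1).
P = [[-11, -2], [6, 1]], D = diag(-3, -2), P⁻¹ = [[1, 2], [-6, -11]].
M⁶ = P·diag(729, 64)·P⁻¹ = [[-7251, -14630], [3990, 8044]].
The requested entry is -7251.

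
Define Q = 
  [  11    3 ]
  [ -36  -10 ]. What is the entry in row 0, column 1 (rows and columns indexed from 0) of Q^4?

15

Characteristic polynomial: r^2 - r - 2 = (r - 2)(r + 1), so the eigenvalues are -1, 2.
r=2: eigenvector (1, -3).
r=-1: eigenvector (1, -4).
P = [[1, 1], [-3, -4]], D = diag(2, -1), P⁻¹ = [[4, 1], [-3, -1]].
Q⁴ = P·diag(16, 1)·P⁻¹ = [[61, 15], [-180, -44]].
The requested entry is 15.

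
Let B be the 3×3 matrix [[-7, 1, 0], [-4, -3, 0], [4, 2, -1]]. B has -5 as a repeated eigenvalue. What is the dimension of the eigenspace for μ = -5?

B + 5I = [[-2, 1, 0], [-4, 2, 0], [4, 2, 4]].
This matrix has rank 2, so its null space has dimension 3 − 2 = 1.

1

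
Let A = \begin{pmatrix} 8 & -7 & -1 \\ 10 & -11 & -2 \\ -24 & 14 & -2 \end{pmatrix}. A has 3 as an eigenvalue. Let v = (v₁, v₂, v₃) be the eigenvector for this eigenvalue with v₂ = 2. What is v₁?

A − 3I = [[5, -7, -1], [10, -14, -2], [-24, 14, -5]].
Solving (A − 3I)v = 0 gives the eigenspace spanned by (2, 2, -4).
With v₂ = 2, v = (2, 2, -4), so v₁ = 2.

2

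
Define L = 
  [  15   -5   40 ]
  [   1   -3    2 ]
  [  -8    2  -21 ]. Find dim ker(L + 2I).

L + 2I = [[17, -5, 40], [1, -1, 2], [-8, 2, -19]].
This matrix has rank 2, so its null space has dimension 3 − 2 = 1.

1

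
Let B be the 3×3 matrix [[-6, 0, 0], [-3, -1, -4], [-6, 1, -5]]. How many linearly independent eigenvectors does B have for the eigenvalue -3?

B + 3I = [[-3, 0, 0], [-3, 2, -4], [-6, 1, -2]].
This matrix has rank 2, so its null space has dimension 3 − 2 = 1.

1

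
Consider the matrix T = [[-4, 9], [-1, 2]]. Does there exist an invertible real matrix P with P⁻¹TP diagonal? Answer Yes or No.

Characteristic polynomial: p(λ) = λ^2 + 2λ + 1 = (λ + 1)^2.
λ = -1 has algebraic multiplicity 2; rank(T + 1I) = 1, so geometric multiplicity = 1.
Geometric multiplicity < algebraic multiplicity, so T is not diagonalizable.

No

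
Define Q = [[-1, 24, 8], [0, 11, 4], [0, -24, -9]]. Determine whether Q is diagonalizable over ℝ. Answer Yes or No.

Characteristic polynomial: p(s) = s^3 - s^2 - 5s - 3 = (s - 3)(s + 1)^2.
s = -1 has algebraic multiplicity 2; rank(Q + 1I) = 1, so geometric multiplicity = 2.
Every eigenvalue has geometric = algebraic multiplicity, so Q is diagonalizable.

Yes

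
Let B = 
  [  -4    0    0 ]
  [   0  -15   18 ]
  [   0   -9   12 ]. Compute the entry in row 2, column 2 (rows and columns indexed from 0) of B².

-18

Characteristic polynomial: μ^3 + 7μ^2 - 6μ - 72 = (μ - 3)(μ + 4)(μ + 6), so the eigenvalues are -6, -4, 3.
μ=3: eigenvector (0, -1, -1).
μ=-4: eigenvector (1, 0, 0).
μ=-6: eigenvector (0, 2, 1).
P = [[0, 1, 0], [-1, 0, 2], [-1, 0, 1]], D = diag(3, -4, -6), P⁻¹ = [[0, 1, -2], [1, 0, 0], [0, 1, -1]].
B² = P·diag(9, 16, 36)·P⁻¹ = [[16, 0, 0], [0, 63, -54], [0, 27, -18]].
The requested entry is -18.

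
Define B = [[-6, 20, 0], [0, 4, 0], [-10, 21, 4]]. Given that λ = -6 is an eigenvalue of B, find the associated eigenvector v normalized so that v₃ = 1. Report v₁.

B + 6I = [[0, 20, 0], [0, 10, 0], [-10, 21, 10]].
Solving (B + 6I)v = 0 gives the eigenspace spanned by (1, 0, 1).
With v₃ = 1, v = (1, 0, 1), so v₁ = 1.

1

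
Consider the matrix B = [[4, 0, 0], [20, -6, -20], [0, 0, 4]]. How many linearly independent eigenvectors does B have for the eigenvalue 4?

2

B − 4I = [[0, 0, 0], [20, -10, -20], [0, 0, 0]].
This matrix has rank 1, so its null space has dimension 3 − 1 = 2.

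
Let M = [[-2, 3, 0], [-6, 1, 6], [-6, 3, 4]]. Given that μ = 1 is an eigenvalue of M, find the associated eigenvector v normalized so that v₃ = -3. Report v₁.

-3

M − 1I = [[-3, 3, 0], [-6, 0, 6], [-6, 3, 3]].
Solving (M − 1I)v = 0 gives the eigenspace spanned by (-3, -3, -3).
With v₃ = -3, v = (-3, -3, -3), so v₁ = -3.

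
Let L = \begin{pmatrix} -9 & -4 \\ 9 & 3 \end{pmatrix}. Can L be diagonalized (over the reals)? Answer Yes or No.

Characteristic polynomial: p(r) = r^2 + 6r + 9 = (r + 3)^2.
r = -3 has algebraic multiplicity 2; rank(L + 3I) = 1, so geometric multiplicity = 1.
Geometric multiplicity < algebraic multiplicity, so L is not diagonalizable.

No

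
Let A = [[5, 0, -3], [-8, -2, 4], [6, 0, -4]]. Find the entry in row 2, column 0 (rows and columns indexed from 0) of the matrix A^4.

30

Characteristic polynomial: t^3 + t^2 - 4t - 4 = (t - 2)(t + 1)(t + 2), so the eigenvalues are -2, -1, 2.
t=-1: eigenvector (1, 0, 2).
t=-2: eigenvector (0, 1, 0).
t=2: eigenvector (-1, 1, -1).
P = [[1, 0, -1], [0, 1, 1], [2, 0, -1]], D = diag(-1, -2, 2), P⁻¹ = [[-1, 0, 1], [2, 1, -1], [-2, 0, 1]].
A⁴ = P·diag(1, 16, 16)·P⁻¹ = [[31, 0, -15], [0, 16, 0], [30, 0, -14]].
The requested entry is 30.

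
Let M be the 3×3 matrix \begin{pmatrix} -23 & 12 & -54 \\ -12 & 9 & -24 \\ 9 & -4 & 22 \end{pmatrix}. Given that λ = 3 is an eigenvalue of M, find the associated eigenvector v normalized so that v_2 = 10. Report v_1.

M − 3I = [[-26, 12, -54], [-12, 6, -24], [9, -4, 19]].
Solving (M − 3I)v = 0 gives the eigenspace spanned by (15, 10, -5).
With v_2 = 10, v = (15, 10, -5), so v_1 = 15.

15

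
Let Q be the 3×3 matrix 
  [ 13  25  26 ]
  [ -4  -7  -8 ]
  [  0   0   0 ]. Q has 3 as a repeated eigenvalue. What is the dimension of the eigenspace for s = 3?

1

Q − 3I = [[10, 25, 26], [-4, -10, -8], [0, 0, -3]].
This matrix has rank 2, so its null space has dimension 3 − 2 = 1.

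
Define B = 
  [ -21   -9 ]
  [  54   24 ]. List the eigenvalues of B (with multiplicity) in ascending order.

-3, 6

Characteristic polynomial: p(s) = s^2 - 3s - 18 = (s - 6)(s + 3).
Roots (with multiplicity): -3, 6.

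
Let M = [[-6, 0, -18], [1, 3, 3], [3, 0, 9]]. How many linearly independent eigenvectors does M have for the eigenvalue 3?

M − 3I = [[-9, 0, -18], [1, 0, 3], [3, 0, 6]].
This matrix has rank 2, so its null space has dimension 3 − 2 = 1.

1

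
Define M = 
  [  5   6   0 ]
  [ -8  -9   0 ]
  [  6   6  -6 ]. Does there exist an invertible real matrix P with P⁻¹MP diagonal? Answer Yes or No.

Characteristic polynomial: p(λ) = λ^3 + 10λ^2 + 27λ + 18 = (λ + 1)(λ + 3)(λ + 6).
All 3 eigenvalues are distinct, so M is diagonalizable.

Yes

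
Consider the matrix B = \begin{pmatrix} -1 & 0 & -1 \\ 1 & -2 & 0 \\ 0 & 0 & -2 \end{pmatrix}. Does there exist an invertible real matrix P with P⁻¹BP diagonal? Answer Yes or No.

No

Characteristic polynomial: p(t) = t^3 + 5t^2 + 8t + 4 = (t + 1)(t + 2)^2.
t = -2 has algebraic multiplicity 2; rank(B + 2I) = 2, so geometric multiplicity = 1.
Geometric multiplicity < algebraic multiplicity, so B is not diagonalizable.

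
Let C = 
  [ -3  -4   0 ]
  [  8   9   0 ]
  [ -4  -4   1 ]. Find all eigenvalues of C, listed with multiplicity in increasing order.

1, 1, 5

Characteristic polynomial: p(t) = t^3 - 7t^2 + 11t - 5 = (t - 5)(t - 1)^2.
Roots (with multiplicity): 1, 1, 5.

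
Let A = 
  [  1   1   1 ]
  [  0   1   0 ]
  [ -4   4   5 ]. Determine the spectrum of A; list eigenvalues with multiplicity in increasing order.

Characteristic polynomial: p(μ) = μ^3 - 7μ^2 + 15μ - 9 = (μ - 3)^2(μ - 1).
Roots (with multiplicity): 1, 3, 3.

1, 3, 3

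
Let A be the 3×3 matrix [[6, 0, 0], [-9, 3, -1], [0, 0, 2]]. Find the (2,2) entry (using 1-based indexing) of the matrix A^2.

Characteristic polynomial: r^3 - 11r^2 + 36r - 36 = (r - 6)(r - 3)(r - 2), so the eigenvalues are 2, 3, 6.
r=6: eigenvector (1, -3, 0).
r=2: eigenvector (0, 1, 1).
r=3: eigenvector (0, 1, 0).
P = [[1, 0, 0], [-3, 1, 1], [0, 1, 0]], D = diag(6, 2, 3), P⁻¹ = [[1, 0, 0], [0, 0, 1], [3, 1, -1]].
A² = P·diag(36, 4, 9)·P⁻¹ = [[36, 0, 0], [-81, 9, -5], [0, 0, 4]].
The requested entry is 9.

9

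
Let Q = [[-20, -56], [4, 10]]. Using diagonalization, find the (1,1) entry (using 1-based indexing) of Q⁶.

Characteristic polynomial: λ^2 + 10λ + 24 = (λ + 4)(λ + 6), so the eigenvalues are -6, -4.
λ=-6: eigenvector (4, -1).
λ=-4: eigenvector (7, -2).
P = [[4, 7], [-1, -2]], D = diag(-6, -4), P⁻¹ = [[2, 7], [-1, -4]].
Q⁶ = P·diag(46656, 4096)·P⁻¹ = [[344576, 1191680], [-85120, -293824]].
The requested entry is 344576.

344576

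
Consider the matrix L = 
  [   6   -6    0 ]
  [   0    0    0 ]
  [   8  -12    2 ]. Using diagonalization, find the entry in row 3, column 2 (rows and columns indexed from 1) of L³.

Characteristic polynomial: t^3 - 8t^2 + 12t = t(t - 6)(t - 2), so the eigenvalues are 0, 2, 6.
t=6: eigenvector (1, 0, 2).
t=0: eigenvector (1, 1, 2).
t=2: eigenvector (0, 0, 1).
P = [[1, 1, 0], [0, 1, 0], [2, 2, 1]], D = diag(6, 0, 2), P⁻¹ = [[1, -1, 0], [0, 1, 0], [-2, 0, 1]].
L³ = P·diag(216, 0, 8)·P⁻¹ = [[216, -216, 0], [0, 0, 0], [416, -432, 8]].
The requested entry is -432.

-432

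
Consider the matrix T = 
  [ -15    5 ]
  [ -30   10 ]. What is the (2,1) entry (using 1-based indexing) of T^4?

3750

Characteristic polynomial: s^2 + 5s = s(s + 5), so the eigenvalues are -5, 0.
s=0: eigenvector (1, 3).
s=-5: eigenvector (-1, -2).
P = [[1, -1], [3, -2]], D = diag(0, -5), P⁻¹ = [[-2, 1], [-3, 1]].
T⁴ = P·diag(0, 625)·P⁻¹ = [[1875, -625], [3750, -1250]].
The requested entry is 3750.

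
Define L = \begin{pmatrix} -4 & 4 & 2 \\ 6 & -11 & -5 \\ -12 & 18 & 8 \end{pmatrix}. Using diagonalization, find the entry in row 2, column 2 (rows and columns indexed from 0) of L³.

Characteristic polynomial: s^3 + 7s^2 + 14s + 8 = (s + 1)(s + 2)(s + 4), so the eigenvalues are -4, -2, -1.
s=-4: eigenvector (1, -2, 4).
s=-1: eigenvector (0, -1, 2).
s=-2: eigenvector (-1, 1, -3).
P = [[1, 0, -1], [-2, -1, 1], [4, 2, -3]], D = diag(-4, -1, -2), P⁻¹ = [[1, -2, -1], [-2, 1, 1], [0, -2, -1]].
L³ = P·diag(-64, -1, -8)·P⁻¹ = [[-64, 112, 56], [126, -239, -119], [-252, 462, 230]].
The requested entry is 230.

230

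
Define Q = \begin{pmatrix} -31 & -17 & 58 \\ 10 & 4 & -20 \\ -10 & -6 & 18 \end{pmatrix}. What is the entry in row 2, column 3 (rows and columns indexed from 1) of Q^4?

Characteristic polynomial: λ^3 + 9λ^2 + 20λ + 12 = (λ + 1)(λ + 2)(λ + 6), so the eigenvalues are -6, -2, -1.
λ=-1: eigenvector (5, -2, 2).
λ=-6: eigenvector (3, -1, 1).
λ=-2: eigenvector (2, 0, 1).
P = [[5, 3, 2], [-2, -1, 0], [2, 1, 1]], D = diag(-1, -6, -2), P⁻¹ = [[-1, -1, 2], [2, 1, -4], [0, 1, 1]].
Q⁴ = P·diag(1, 1296, 16)·P⁻¹ = [[7771, 3915, -15510], [-2590, -1294, 5180], [2590, 1310, -5164]].
The requested entry is 5180.

5180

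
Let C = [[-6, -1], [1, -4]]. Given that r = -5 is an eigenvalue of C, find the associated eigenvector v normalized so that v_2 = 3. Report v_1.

-3

C + 5I = [[-1, -1], [1, 1]].
Solving (C + 5I)v = 0 gives the eigenspace spanned by (-3, 3).
With v_2 = 3, v = (-3, 3), so v_1 = -3.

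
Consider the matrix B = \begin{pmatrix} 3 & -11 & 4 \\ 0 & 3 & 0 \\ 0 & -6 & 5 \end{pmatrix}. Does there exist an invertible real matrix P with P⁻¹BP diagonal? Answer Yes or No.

Characteristic polynomial: p(t) = t^3 - 11t^2 + 39t - 45 = (t - 5)(t - 3)^2.
t = 3 has algebraic multiplicity 2; rank(B − 3I) = 2, so geometric multiplicity = 1.
Geometric multiplicity < algebraic multiplicity, so B is not diagonalizable.

No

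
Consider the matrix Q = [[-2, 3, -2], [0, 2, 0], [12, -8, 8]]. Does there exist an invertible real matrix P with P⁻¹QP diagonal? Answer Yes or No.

No

Characteristic polynomial: p(r) = r^3 - 8r^2 + 20r - 16 = (r - 4)(r - 2)^2.
r = 2 has algebraic multiplicity 2; rank(Q − 2I) = 2, so geometric multiplicity = 1.
Geometric multiplicity < algebraic multiplicity, so Q is not diagonalizable.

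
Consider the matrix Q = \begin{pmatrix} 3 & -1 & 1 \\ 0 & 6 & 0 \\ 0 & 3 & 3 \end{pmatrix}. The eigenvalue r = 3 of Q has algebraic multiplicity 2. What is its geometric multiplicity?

1

Q − 3I = [[0, -1, 1], [0, 3, 0], [0, 3, 0]].
This matrix has rank 2, so its null space has dimension 3 − 2 = 1.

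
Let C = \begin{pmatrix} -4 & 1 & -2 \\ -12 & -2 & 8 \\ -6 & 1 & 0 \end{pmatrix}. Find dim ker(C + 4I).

1

C + 4I = [[0, 1, -2], [-12, 2, 8], [-6, 1, 4]].
This matrix has rank 2, so its null space has dimension 3 − 2 = 1.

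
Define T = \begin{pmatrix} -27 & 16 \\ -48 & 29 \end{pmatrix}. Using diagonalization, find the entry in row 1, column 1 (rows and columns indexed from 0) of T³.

581

Characteristic polynomial: s^2 - 2s - 15 = (s - 5)(s + 3), so the eigenvalues are -3, 5.
s=-3: eigenvector (-2, -3).
s=5: eigenvector (1, 2).
P = [[-2, 1], [-3, 2]], D = diag(-3, 5), P⁻¹ = [[-2, 1], [-3, 2]].
T³ = P·diag(-27, 125)·P⁻¹ = [[-483, 304], [-912, 581]].
The requested entry is 581.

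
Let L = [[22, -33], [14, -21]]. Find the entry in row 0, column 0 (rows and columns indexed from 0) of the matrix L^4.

Characteristic polynomial: μ^2 - μ = μ(μ - 1), so the eigenvalues are 0, 1.
μ=0: eigenvector (-3, -2).
μ=1: eigenvector (11, 7).
P = [[-3, 11], [-2, 7]], D = diag(0, 1), P⁻¹ = [[7, -11], [2, -3]].
L⁴ = P·diag(0, 1)·P⁻¹ = [[22, -33], [14, -21]].
The requested entry is 22.

22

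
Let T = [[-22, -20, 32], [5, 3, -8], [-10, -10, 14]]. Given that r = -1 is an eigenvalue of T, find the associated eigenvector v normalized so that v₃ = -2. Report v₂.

1

T + 1I = [[-21, -20, 32], [5, 4, -8], [-10, -10, 15]].
Solving (T + 1I)v = 0 gives the eigenspace spanned by (-4, 1, -2).
With v₃ = -2, v = (-4, 1, -2), so v₂ = 1.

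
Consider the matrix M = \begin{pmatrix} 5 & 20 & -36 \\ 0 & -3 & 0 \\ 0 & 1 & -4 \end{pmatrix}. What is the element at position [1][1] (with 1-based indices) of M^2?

Characteristic polynomial: s^3 + 2s^2 - 23s - 60 = (s - 5)(s + 3)(s + 4), so the eigenvalues are -4, -3, 5.
s=5: eigenvector (1, 0, 0).
s=-3: eigenvector (2, 1, 1).
s=-4: eigenvector (4, 0, 1).
P = [[1, 2, 4], [0, 1, 0], [0, 1, 1]], D = diag(5, -3, -4), P⁻¹ = [[1, 2, -4], [0, 1, 0], [0, -1, 1]].
M² = P·diag(25, 9, 16)·P⁻¹ = [[25, 4, -36], [0, 9, 0], [0, -7, 16]].
The requested entry is 25.

25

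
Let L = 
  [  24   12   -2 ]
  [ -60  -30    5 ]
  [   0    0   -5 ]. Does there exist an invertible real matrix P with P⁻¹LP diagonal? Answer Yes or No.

Yes

Characteristic polynomial: p(λ) = λ^3 + 11λ^2 + 30λ = λ(λ + 5)(λ + 6).
All 3 eigenvalues are distinct, so L is diagonalizable.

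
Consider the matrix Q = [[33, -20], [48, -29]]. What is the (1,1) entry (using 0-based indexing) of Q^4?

Characteristic polynomial: s^2 - 4s + 3 = (s - 3)(s - 1), so the eigenvalues are 1, 3.
s=3: eigenvector (-2, -3).
s=1: eigenvector (-5, -8).
P = [[-2, -5], [-3, -8]], D = diag(3, 1), P⁻¹ = [[-8, 5], [3, -2]].
Q⁴ = P·diag(81, 1)·P⁻¹ = [[1281, -800], [1920, -1199]].
The requested entry is -1199.

-1199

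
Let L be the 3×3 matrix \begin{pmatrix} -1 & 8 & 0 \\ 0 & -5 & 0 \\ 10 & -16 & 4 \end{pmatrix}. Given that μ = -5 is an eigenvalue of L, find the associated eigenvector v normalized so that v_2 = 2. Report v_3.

8

L + 5I = [[4, 8, 0], [0, 0, 0], [10, -16, 9]].
Solving (L + 5I)v = 0 gives the eigenspace spanned by (-4, 2, 8).
With v_2 = 2, v = (-4, 2, 8), so v_3 = 8.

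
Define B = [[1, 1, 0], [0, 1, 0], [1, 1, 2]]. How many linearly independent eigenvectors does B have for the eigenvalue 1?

B − 1I = [[0, 1, 0], [0, 0, 0], [1, 1, 1]].
This matrix has rank 2, so its null space has dimension 3 − 2 = 1.

1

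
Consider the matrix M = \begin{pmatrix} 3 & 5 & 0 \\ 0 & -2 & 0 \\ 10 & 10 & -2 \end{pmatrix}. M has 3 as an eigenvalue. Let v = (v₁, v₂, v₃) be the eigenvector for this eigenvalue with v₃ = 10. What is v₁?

5

M − 3I = [[0, 5, 0], [0, -5, 0], [10, 10, -5]].
Solving (M − 3I)v = 0 gives the eigenspace spanned by (5, 0, 10).
With v₃ = 10, v = (5, 0, 10), so v₁ = 5.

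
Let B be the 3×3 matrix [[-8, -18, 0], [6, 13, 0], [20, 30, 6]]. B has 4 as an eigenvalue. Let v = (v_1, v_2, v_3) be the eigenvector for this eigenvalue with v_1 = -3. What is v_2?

B − 4I = [[-12, -18, 0], [6, 9, 0], [20, 30, 2]].
Solving (B − 4I)v = 0 gives the eigenspace spanned by (-3, 2, 0).
With v_1 = -3, v = (-3, 2, 0), so v_2 = 2.

2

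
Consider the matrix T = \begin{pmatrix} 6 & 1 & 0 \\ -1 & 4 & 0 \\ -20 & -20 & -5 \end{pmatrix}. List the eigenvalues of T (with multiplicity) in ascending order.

-5, 5, 5

Characteristic polynomial: p(r) = r^3 - 5r^2 - 25r + 125 = (r - 5)^2(r + 5).
Roots (with multiplicity): -5, 5, 5.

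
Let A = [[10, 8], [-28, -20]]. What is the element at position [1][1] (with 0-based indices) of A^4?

8576

Characteristic polynomial: s^2 + 10s + 24 = (s + 4)(s + 6), so the eigenvalues are -6, -4.
s=-4: eigenvector (-4, 7).
s=-6: eigenvector (-1, 2).
P = [[-4, -1], [7, 2]], D = diag(-4, -6), P⁻¹ = [[-2, -1], [7, 4]].
A⁴ = P·diag(256, 1296)·P⁻¹ = [[-7024, -4160], [14560, 8576]].
The requested entry is 8576.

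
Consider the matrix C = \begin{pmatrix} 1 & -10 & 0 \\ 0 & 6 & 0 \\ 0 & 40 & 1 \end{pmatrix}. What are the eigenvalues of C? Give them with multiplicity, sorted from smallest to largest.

Characteristic polynomial: p(r) = r^3 - 8r^2 + 13r - 6 = (r - 6)(r - 1)^2.
Roots (with multiplicity): 1, 1, 6.

1, 1, 6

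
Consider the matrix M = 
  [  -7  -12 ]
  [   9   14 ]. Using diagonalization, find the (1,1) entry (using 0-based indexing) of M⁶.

62308

Characteristic polynomial: s^2 - 7s + 10 = (s - 5)(s - 2), so the eigenvalues are 2, 5.
s=2: eigenvector (4, -3).
s=5: eigenvector (-1, 1).
P = [[4, -1], [-3, 1]], D = diag(2, 5), P⁻¹ = [[1, 1], [3, 4]].
M⁶ = P·diag(64, 15625)·P⁻¹ = [[-46619, -62244], [46683, 62308]].
The requested entry is 62308.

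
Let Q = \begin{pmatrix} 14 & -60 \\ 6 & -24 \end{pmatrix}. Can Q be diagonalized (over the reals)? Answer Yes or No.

Characteristic polynomial: p(t) = t^2 + 10t + 24 = (t + 4)(t + 6).
All 2 eigenvalues are distinct, so Q is diagonalizable.

Yes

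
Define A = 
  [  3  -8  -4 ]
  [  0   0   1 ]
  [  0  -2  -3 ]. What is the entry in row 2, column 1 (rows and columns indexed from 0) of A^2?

6

Characteristic polynomial: t^3 - 7t - 6 = (t - 3)(t + 1)(t + 2), so the eigenvalues are -2, -1, 3.
t=3: eigenvector (1, 0, 0).
t=-2: eigenvector (0, 1, -2).
t=-1: eigenvector (1, 1, -1).
P = [[1, 0, 1], [0, 1, 1], [0, -2, -1]], D = diag(3, -2, -1), P⁻¹ = [[1, -2, -1], [0, -1, -1], [0, 2, 1]].
A² = P·diag(9, 4, 1)·P⁻¹ = [[9, -16, -8], [0, -2, -3], [0, 6, 7]].
The requested entry is 6.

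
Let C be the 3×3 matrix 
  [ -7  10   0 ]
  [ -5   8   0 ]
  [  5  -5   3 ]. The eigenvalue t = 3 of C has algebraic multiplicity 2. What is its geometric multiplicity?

C − 3I = [[-10, 10, 0], [-5, 5, 0], [5, -5, 0]].
This matrix has rank 1, so its null space has dimension 3 − 1 = 2.

2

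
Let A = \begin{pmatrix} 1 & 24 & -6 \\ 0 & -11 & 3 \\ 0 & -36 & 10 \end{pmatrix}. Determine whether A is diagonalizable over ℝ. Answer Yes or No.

Yes

Characteristic polynomial: p(μ) = μ^3 - 3μ + 2 = (μ - 1)^2(μ + 2).
μ = 1 has algebraic multiplicity 2; rank(A − 1I) = 1, so geometric multiplicity = 2.
Every eigenvalue has geometric = algebraic multiplicity, so A is diagonalizable.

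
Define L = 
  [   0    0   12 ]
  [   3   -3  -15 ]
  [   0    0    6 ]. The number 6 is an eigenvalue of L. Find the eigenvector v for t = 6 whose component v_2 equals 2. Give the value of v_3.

L − 6I = [[-6, 0, 12], [3, -9, -15], [0, 0, 0]].
Solving (L − 6I)v = 0 gives the eigenspace spanned by (-4, 2, -2).
With v_2 = 2, v = (-4, 2, -2), so v_3 = -2.

-2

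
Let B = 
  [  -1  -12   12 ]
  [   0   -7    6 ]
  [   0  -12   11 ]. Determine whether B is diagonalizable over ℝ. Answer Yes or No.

Yes

Characteristic polynomial: p(μ) = μ^3 - 3μ^2 - 9μ - 5 = (μ - 5)(μ + 1)^2.
μ = -1 has algebraic multiplicity 2; rank(B + 1I) = 1, so geometric multiplicity = 2.
Every eigenvalue has geometric = algebraic multiplicity, so B is diagonalizable.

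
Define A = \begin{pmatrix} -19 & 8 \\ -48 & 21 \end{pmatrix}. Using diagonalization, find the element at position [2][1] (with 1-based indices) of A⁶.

-89376

Characteristic polynomial: t^2 - 2t - 15 = (t - 5)(t + 3), so the eigenvalues are -3, 5.
t=-3: eigenvector (1, 2).
t=5: eigenvector (1, 3).
P = [[1, 1], [2, 3]], D = diag(-3, 5), P⁻¹ = [[3, -1], [-2, 1]].
A⁶ = P·diag(729, 15625)·P⁻¹ = [[-29063, 14896], [-89376, 45417]].
The requested entry is -89376.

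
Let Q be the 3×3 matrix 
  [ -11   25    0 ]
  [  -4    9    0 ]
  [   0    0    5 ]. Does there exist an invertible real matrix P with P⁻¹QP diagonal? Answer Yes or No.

Characteristic polynomial: p(t) = t^3 - 3t^2 - 9t - 5 = (t - 5)(t + 1)^2.
t = -1 has algebraic multiplicity 2; rank(Q + 1I) = 2, so geometric multiplicity = 1.
Geometric multiplicity < algebraic multiplicity, so Q is not diagonalizable.

No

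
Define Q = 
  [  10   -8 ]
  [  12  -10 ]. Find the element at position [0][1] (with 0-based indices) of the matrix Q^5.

Characteristic polynomial: μ^2 - 4 = (μ - 2)(μ + 2), so the eigenvalues are -2, 2.
μ=-2: eigenvector (-2, -3).
μ=2: eigenvector (1, 1).
P = [[-2, 1], [-3, 1]], D = diag(-2, 2), P⁻¹ = [[1, -1], [3, -2]].
Q⁵ = P·diag(-32, 32)·P⁻¹ = [[160, -128], [192, -160]].
The requested entry is -128.

-128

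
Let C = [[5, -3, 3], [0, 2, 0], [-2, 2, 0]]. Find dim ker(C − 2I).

C − 2I = [[3, -3, 3], [0, 0, 0], [-2, 2, -2]].
This matrix has rank 1, so its null space has dimension 3 − 1 = 2.

2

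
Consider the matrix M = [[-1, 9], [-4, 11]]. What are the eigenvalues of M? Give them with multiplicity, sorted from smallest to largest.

Characteristic polynomial: p(μ) = μ^2 - 10μ + 25 = (μ - 5)^2.
Roots (with multiplicity): 5, 5.

5, 5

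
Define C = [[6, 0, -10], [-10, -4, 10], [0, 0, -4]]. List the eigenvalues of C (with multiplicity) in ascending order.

Characteristic polynomial: p(λ) = λ^3 + 2λ^2 - 32λ - 96 = (λ - 6)(λ + 4)^2.
Roots (with multiplicity): -4, -4, 6.

-4, -4, 6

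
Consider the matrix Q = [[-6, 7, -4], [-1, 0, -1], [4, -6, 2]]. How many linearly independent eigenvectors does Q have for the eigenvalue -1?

Q + 1I = [[-5, 7, -4], [-1, 1, -1], [4, -6, 3]].
This matrix has rank 2, so its null space has dimension 3 − 2 = 1.

1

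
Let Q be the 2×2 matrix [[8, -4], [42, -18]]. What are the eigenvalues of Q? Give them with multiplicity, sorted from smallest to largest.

-6, -4

Characteristic polynomial: p(t) = t^2 + 10t + 24 = (t + 4)(t + 6).
Roots (with multiplicity): -6, -4.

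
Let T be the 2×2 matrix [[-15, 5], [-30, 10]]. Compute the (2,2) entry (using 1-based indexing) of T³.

Characteristic polynomial: s^2 + 5s = s(s + 5), so the eigenvalues are -5, 0.
s=0: eigenvector (-1, -3).
s=-5: eigenvector (1, 2).
P = [[-1, 1], [-3, 2]], D = diag(0, -5), P⁻¹ = [[2, -1], [3, -1]].
T³ = P·diag(0, -125)·P⁻¹ = [[-375, 125], [-750, 250]].
The requested entry is 250.

250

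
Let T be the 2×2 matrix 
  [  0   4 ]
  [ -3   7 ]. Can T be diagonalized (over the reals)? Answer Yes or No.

Characteristic polynomial: p(λ) = λ^2 - 7λ + 12 = (λ - 4)(λ - 3).
All 2 eigenvalues are distinct, so T is diagonalizable.

Yes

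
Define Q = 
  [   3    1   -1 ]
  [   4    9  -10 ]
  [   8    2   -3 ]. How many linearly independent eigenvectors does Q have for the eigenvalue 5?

1

Q − 5I = [[-2, 1, -1], [4, 4, -10], [8, 2, -8]].
This matrix has rank 2, so its null space has dimension 3 − 2 = 1.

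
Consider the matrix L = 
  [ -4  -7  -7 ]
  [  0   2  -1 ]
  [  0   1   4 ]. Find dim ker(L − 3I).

L − 3I = [[-7, -7, -7], [0, -1, -1], [0, 1, 1]].
This matrix has rank 2, so its null space has dimension 3 − 2 = 1.

1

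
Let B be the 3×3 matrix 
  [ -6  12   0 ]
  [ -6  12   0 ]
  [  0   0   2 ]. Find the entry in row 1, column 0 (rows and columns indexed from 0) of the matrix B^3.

Characteristic polynomial: μ^3 - 8μ^2 + 12μ = μ(μ - 6)(μ - 2), so the eigenvalues are 0, 2, 6.
μ=6: eigenvector (1, 1, 0).
μ=0: eigenvector (-2, -1, 0).
μ=2: eigenvector (0, 0, 1).
P = [[1, -2, 0], [1, -1, 0], [0, 0, 1]], D = diag(6, 0, 2), P⁻¹ = [[-1, 2, 0], [-1, 1, 0], [0, 0, 1]].
B³ = P·diag(216, 0, 8)·P⁻¹ = [[-216, 432, 0], [-216, 432, 0], [0, 0, 8]].
The requested entry is -216.

-216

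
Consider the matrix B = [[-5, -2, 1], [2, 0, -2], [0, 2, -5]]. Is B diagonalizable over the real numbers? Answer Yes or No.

Characteristic polynomial: p(t) = t^3 + 10t^2 + 33t + 36 = (t + 3)^2(t + 4).
t = -3 has algebraic multiplicity 2; rank(B + 3I) = 2, so geometric multiplicity = 1.
Geometric multiplicity < algebraic multiplicity, so B is not diagonalizable.

No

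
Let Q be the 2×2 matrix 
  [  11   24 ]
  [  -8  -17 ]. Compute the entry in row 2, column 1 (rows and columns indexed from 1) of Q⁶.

Characteristic polynomial: t^2 + 6t + 5 = (t + 1)(t + 5), so the eigenvalues are -5, -1.
t=-1: eigenvector (2, -1).
t=-5: eigenvector (-3, 2).
P = [[2, -3], [-1, 2]], D = diag(-1, -5), P⁻¹ = [[2, 3], [1, 2]].
Q⁶ = P·diag(1, 15625)·P⁻¹ = [[-46871, -93744], [31248, 62497]].
The requested entry is 31248.

31248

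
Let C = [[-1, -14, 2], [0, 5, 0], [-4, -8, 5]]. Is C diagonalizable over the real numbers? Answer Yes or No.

Yes

Characteristic polynomial: p(r) = r^3 - 9r^2 + 23r - 15 = (r - 5)(r - 3)(r - 1).
All 3 eigenvalues are distinct, so C is diagonalizable.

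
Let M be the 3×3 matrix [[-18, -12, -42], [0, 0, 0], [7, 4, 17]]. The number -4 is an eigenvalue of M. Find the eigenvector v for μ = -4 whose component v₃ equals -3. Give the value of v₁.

9

M + 4I = [[-14, -12, -42], [0, 4, 0], [7, 4, 21]].
Solving (M + 4I)v = 0 gives the eigenspace spanned by (9, 0, -3).
With v₃ = -3, v = (9, 0, -3), so v₁ = 9.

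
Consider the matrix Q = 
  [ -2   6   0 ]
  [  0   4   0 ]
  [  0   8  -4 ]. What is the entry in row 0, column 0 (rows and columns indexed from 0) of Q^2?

4

Characteristic polynomial: r^3 + 2r^2 - 16r - 32 = (r - 4)(r + 2)(r + 4), so the eigenvalues are -4, -2, 4.
r=-4: eigenvector (0, 0, 1).
r=4: eigenvector (1, 1, 1).
r=-2: eigenvector (1, 0, 0).
P = [[0, 1, 1], [0, 1, 0], [1, 1, 0]], D = diag(-4, 4, -2), P⁻¹ = [[0, -1, 1], [0, 1, 0], [1, -1, 0]].
Q² = P·diag(16, 16, 4)·P⁻¹ = [[4, 12, 0], [0, 16, 0], [0, 0, 16]].
The requested entry is 4.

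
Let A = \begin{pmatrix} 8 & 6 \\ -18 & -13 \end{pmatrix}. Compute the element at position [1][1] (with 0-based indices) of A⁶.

16381

Characteristic polynomial: μ^2 + 5μ + 4 = (μ + 1)(μ + 4), so the eigenvalues are -4, -1.
μ=-4: eigenvector (1, -2).
μ=-1: eigenvector (2, -3).
P = [[1, 2], [-2, -3]], D = diag(-4, -1), P⁻¹ = [[-3, -2], [2, 1]].
A⁶ = P·diag(4096, 1)·P⁻¹ = [[-12284, -8190], [24570, 16381]].
The requested entry is 16381.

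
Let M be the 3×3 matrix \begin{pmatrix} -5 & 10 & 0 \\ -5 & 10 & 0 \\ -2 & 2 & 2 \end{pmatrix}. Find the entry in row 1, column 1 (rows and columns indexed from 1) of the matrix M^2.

-25

Characteristic polynomial: t^3 - 7t^2 + 10t = t(t - 5)(t - 2), so the eigenvalues are 0, 2, 5.
t=0: eigenvector (2, 1, 1).
t=5: eigenvector (1, 1, 0).
t=2: eigenvector (0, 0, 1).
P = [[2, 1, 0], [1, 1, 0], [1, 0, 1]], D = diag(0, 5, 2), P⁻¹ = [[1, -1, 0], [-1, 2, 0], [-1, 1, 1]].
M² = P·diag(0, 25, 4)·P⁻¹ = [[-25, 50, 0], [-25, 50, 0], [-4, 4, 4]].
The requested entry is -25.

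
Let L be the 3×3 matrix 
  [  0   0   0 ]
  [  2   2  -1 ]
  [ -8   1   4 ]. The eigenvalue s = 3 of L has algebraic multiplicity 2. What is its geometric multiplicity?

1

L − 3I = [[-3, 0, 0], [2, -1, -1], [-8, 1, 1]].
This matrix has rank 2, so its null space has dimension 3 − 2 = 1.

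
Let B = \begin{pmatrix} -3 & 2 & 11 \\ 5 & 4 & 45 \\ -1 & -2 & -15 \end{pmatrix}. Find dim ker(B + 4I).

1

B + 4I = [[1, 2, 11], [5, 8, 45], [-1, -2, -11]].
This matrix has rank 2, so its null space has dimension 3 − 2 = 1.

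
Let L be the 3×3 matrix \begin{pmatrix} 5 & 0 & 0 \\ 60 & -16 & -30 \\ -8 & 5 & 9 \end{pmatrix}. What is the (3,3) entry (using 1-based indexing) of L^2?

-69

Characteristic polynomial: t^3 + 2t^2 - 29t - 30 = (t - 5)(t + 1)(t + 6), so the eigenvalues are -6, -1, 5.
t=5: eigenvector (1, 0, 2).
t=-6: eigenvector (0, 3, -1).
t=-1: eigenvector (0, -2, 1).
P = [[1, 0, 0], [0, 3, -2], [2, -1, 1]], D = diag(5, -6, -1), P⁻¹ = [[1, 0, 0], [-4, 1, 2], [-6, 1, 3]].
L² = P·diag(25, 36, 1)·P⁻¹ = [[25, 0, 0], [-420, 106, 210], [188, -35, -69]].
The requested entry is -69.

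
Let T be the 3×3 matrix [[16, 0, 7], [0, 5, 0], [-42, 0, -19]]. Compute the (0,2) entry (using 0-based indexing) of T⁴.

-609

Characteristic polynomial: s^3 - 2s^2 - 25s + 50 = (s - 5)(s - 2)(s + 5), so the eigenvalues are -5, 2, 5.
s=2: eigenvector (1, 0, -2).
s=5: eigenvector (0, 1, 0).
s=-5: eigenvector (-1, 0, 3).
P = [[1, 0, -1], [0, 1, 0], [-2, 0, 3]], D = diag(2, 5, -5), P⁻¹ = [[3, 0, 1], [0, 1, 0], [2, 0, 1]].
T⁴ = P·diag(16, 625, 625)·P⁻¹ = [[-1202, 0, -609], [0, 625, 0], [3654, 0, 1843]].
The requested entry is -609.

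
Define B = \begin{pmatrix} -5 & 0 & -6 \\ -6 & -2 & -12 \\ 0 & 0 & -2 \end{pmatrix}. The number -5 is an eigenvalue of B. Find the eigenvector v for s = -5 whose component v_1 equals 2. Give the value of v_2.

B + 5I = [[0, 0, -6], [-6, 3, -12], [0, 0, 3]].
Solving (B + 5I)v = 0 gives the eigenspace spanned by (2, 4, 0).
With v_1 = 2, v = (2, 4, 0), so v_2 = 4.

4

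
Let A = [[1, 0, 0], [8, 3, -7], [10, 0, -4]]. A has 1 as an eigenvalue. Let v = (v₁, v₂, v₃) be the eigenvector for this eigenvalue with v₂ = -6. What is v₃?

A − 1I = [[0, 0, 0], [8, 2, -7], [10, 0, -5]].
Solving (A − 1I)v = 0 gives the eigenspace spanned by (-2, -6, -4).
With v₂ = -6, v = (-2, -6, -4), so v₃ = -4.

-4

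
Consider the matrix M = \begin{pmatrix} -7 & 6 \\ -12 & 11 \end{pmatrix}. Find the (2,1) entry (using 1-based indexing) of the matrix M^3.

Characteristic polynomial: t^2 - 4t - 5 = (t - 5)(t + 1), so the eigenvalues are -1, 5.
t=-1: eigenvector (1, 1).
t=5: eigenvector (1, 2).
P = [[1, 1], [1, 2]], D = diag(-1, 5), P⁻¹ = [[2, -1], [-1, 1]].
M³ = P·diag(-1, 125)·P⁻¹ = [[-127, 126], [-252, 251]].
The requested entry is -252.

-252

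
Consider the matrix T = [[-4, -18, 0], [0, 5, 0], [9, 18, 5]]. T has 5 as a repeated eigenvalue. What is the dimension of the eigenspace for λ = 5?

2

T − 5I = [[-9, -18, 0], [0, 0, 0], [9, 18, 0]].
This matrix has rank 1, so its null space has dimension 3 − 1 = 2.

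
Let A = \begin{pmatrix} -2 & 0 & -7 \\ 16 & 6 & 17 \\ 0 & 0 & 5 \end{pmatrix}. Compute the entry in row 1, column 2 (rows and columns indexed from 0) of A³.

Characteristic polynomial: s^3 - 9s^2 + 8s + 60 = (s - 6)(s - 5)(s + 2), so the eigenvalues are -2, 5, 6.
s=6: eigenvector (0, 1, 0).
s=-2: eigenvector (1, -2, 0).
s=5: eigenvector (-1, -1, 1).
P = [[0, 1, -1], [1, -2, -1], [0, 0, 1]], D = diag(6, -2, 5), P⁻¹ = [[2, 1, 3], [1, 0, 1], [0, 0, 1]].
A³ = P·diag(216, -8, 125)·P⁻¹ = [[-8, 0, -133], [448, 216, 539], [0, 0, 125]].
The requested entry is 539.

539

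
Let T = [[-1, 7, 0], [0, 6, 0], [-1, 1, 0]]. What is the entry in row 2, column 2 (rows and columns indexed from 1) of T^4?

1296

Characteristic polynomial: μ^3 - 5μ^2 - 6μ = μ(μ - 6)(μ + 1), so the eigenvalues are -1, 0, 6.
μ=6: eigenvector (1, 1, 0).
μ=-1: eigenvector (1, 0, 1).
μ=0: eigenvector (0, 0, 1).
P = [[1, 1, 0], [1, 0, 0], [0, 1, 1]], D = diag(6, -1, 0), P⁻¹ = [[0, 1, 0], [1, -1, 0], [-1, 1, 1]].
T⁴ = P·diag(1296, 1, 0)·P⁻¹ = [[1, 1295, 0], [0, 1296, 0], [1, -1, 0]].
The requested entry is 1296.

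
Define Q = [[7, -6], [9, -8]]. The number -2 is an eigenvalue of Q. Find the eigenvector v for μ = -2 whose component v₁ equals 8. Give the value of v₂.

Q + 2I = [[9, -6], [9, -6]].
Solving (Q + 2I)v = 0 gives the eigenspace spanned by (8, 12).
With v₁ = 8, v = (8, 12), so v₂ = 12.

12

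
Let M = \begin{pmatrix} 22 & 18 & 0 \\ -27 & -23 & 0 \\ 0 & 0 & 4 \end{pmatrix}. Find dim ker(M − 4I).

2

M − 4I = [[18, 18, 0], [-27, -27, 0], [0, 0, 0]].
This matrix has rank 1, so its null space has dimension 3 − 1 = 2.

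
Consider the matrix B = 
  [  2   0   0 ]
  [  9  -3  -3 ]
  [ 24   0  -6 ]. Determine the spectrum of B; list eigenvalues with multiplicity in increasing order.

-6, -3, 2

Characteristic polynomial: p(r) = r^3 + 7r^2 - 36 = (r - 2)(r + 3)(r + 6).
Roots (with multiplicity): -6, -3, 2.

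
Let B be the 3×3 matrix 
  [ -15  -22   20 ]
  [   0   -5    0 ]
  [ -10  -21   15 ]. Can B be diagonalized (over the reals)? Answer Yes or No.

Characteristic polynomial: p(λ) = λ^3 + 5λ^2 - 25λ - 125 = (λ - 5)(λ + 5)^2.
λ = -5 has algebraic multiplicity 2; rank(B + 5I) = 2, so geometric multiplicity = 1.
Geometric multiplicity < algebraic multiplicity, so B is not diagonalizable.

No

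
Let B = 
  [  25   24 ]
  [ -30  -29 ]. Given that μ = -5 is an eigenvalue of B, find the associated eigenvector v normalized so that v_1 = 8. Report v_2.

B + 5I = [[30, 24], [-30, -24]].
Solving (B + 5I)v = 0 gives the eigenspace spanned by (8, -10).
With v_1 = 8, v = (8, -10), so v_2 = -10.

-10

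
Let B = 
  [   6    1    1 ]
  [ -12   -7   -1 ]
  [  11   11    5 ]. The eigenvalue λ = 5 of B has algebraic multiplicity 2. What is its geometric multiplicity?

B − 5I = [[1, 1, 1], [-12, -12, -1], [11, 11, 0]].
This matrix has rank 2, so its null space has dimension 3 − 2 = 1.

1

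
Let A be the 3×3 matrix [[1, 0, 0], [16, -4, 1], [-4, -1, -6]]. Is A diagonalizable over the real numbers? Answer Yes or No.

No

Characteristic polynomial: p(r) = r^3 + 9r^2 + 15r - 25 = (r - 1)(r + 5)^2.
r = -5 has algebraic multiplicity 2; rank(A + 5I) = 2, so geometric multiplicity = 1.
Geometric multiplicity < algebraic multiplicity, so A is not diagonalizable.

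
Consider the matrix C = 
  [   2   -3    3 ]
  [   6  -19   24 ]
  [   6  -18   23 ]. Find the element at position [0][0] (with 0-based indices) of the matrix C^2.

4

Characteristic polynomial: t^3 - 6t^2 + 3t + 10 = (t - 5)(t - 2)(t + 1), so the eigenvalues are -1, 2, 5.
t=5: eigenvector (0, 1, 1).
t=-1: eigenvector (1, 3, 2).
t=2: eigenvector (1, -2, -2).
P = [[0, 1, 1], [1, 3, -2], [1, 2, -2]], D = diag(5, -1, 2), P⁻¹ = [[2, -4, 5], [0, 1, -1], [1, -1, 1]].
C² = P·diag(25, 1, 4)·P⁻¹ = [[4, -3, 3], [42, -89, 114], [42, -90, 115]].
The requested entry is 4.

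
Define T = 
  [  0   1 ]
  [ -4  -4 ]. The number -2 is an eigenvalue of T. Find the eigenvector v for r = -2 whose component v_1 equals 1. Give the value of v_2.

-2

T + 2I = [[2, 1], [-4, -2]].
Solving (T + 2I)v = 0 gives the eigenspace spanned by (1, -2).
With v_1 = 1, v = (1, -2), so v_2 = -2.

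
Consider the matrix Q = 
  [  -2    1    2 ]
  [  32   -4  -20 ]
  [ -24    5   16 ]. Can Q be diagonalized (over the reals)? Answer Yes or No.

No

Characteristic polynomial: p(s) = s^3 - 10s^2 + 28s - 24 = (s - 6)(s - 2)^2.
s = 2 has algebraic multiplicity 2; rank(Q − 2I) = 2, so geometric multiplicity = 1.
Geometric multiplicity < algebraic multiplicity, so Q is not diagonalizable.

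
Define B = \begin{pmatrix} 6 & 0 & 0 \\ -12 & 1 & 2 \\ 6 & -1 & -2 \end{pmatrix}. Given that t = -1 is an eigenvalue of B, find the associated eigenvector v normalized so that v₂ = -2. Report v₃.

2

B + 1I = [[7, 0, 0], [-12, 2, 2], [6, -1, -1]].
Solving (B + 1I)v = 0 gives the eigenspace spanned by (0, -2, 2).
With v₂ = -2, v = (0, -2, 2), so v₃ = 2.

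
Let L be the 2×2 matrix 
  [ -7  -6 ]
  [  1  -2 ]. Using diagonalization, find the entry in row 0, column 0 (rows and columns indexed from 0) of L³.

Characteristic polynomial: λ^2 + 9λ + 20 = (λ + 4)(λ + 5), so the eigenvalues are -5, -4.
λ=-4: eigenvector (-2, 1).
λ=-5: eigenvector (3, -1).
P = [[-2, 3], [1, -1]], D = diag(-4, -5), P⁻¹ = [[1, 3], [1, 2]].
L³ = P·diag(-64, -125)·P⁻¹ = [[-247, -366], [61, 58]].
The requested entry is -247.

-247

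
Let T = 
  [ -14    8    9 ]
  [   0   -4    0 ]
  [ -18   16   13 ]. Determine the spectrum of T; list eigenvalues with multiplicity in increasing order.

Characteristic polynomial: p(s) = s^3 + 5s^2 - 16s - 80 = (s - 4)(s + 4)(s + 5).
Roots (with multiplicity): -5, -4, 4.

-5, -4, 4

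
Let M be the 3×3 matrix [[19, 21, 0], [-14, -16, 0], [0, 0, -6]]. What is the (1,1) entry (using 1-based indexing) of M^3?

Characteristic polynomial: λ^3 + 3λ^2 - 28λ - 60 = (λ - 5)(λ + 2)(λ + 6), so the eigenvalues are -6, -2, 5.
λ=5: eigenvector (3, -2, 0).
λ=-2: eigenvector (-1, 1, 0).
λ=-6: eigenvector (0, 0, 1).
P = [[3, -1, 0], [-2, 1, 0], [0, 0, 1]], D = diag(5, -2, -6), P⁻¹ = [[1, 1, 0], [2, 3, 0], [0, 0, 1]].
M³ = P·diag(125, -8, -216)·P⁻¹ = [[391, 399, 0], [-266, -274, 0], [0, 0, -216]].
The requested entry is 391.

391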